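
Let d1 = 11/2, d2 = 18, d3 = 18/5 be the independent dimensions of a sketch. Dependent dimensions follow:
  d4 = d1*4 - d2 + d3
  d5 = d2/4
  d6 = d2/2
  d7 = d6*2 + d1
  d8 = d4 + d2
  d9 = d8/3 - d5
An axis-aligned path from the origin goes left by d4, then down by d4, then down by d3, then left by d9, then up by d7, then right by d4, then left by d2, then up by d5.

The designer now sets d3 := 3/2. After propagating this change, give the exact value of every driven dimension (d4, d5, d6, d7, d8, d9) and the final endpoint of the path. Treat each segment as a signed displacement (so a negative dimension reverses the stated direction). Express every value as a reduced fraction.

d4 = 11/2
d5 = 9/2
d6 = 9
d7 = 47/2
d8 = 47/2
d9 = 10/3
endpoint = (-64/3, 21)

Apply edit: d3 := 3/2
  d4 = d1*4 - d2 + d3 = 11/2
  d5 = d2/4 = 9/2
  d6 = d2/2 = 9
  d7 = d6*2 + d1 = 47/2
  d8 = d4 + d2 = 47/2
  d9 = d8/3 - d5 = 10/3
Walk from origin (0, 0):
  seg 1: left by d4 = 11/2 → (-11/2, 0)
  seg 2: down by d4 = 11/2 → (-11/2, -11/2)
  seg 3: down by d3 = 3/2 → (-11/2, -7)
  seg 4: left by d9 = 10/3 → (-53/6, -7)
  seg 5: up by d7 = 47/2 → (-53/6, 33/2)
  seg 6: right by d4 = 11/2 → (-10/3, 33/2)
  seg 7: left by d2 = 18 → (-64/3, 33/2)
  seg 8: up by d5 = 9/2 → (-64/3, 21)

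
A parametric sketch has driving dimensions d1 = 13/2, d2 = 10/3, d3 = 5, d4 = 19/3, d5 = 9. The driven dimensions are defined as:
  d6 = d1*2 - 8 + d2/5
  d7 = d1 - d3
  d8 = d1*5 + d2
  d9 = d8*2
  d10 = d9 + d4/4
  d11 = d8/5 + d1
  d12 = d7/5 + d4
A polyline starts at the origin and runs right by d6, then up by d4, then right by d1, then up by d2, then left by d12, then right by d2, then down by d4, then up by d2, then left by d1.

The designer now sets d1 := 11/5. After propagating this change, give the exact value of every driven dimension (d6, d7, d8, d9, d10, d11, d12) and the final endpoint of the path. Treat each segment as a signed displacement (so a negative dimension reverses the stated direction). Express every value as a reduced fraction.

d6 = -44/15
d7 = -14/5
d8 = 43/3
d9 = 86/3
d10 = 121/4
d11 = 76/15
d12 = 433/75
endpoint = (-403/75, 20/3)

Apply edit: d1 := 11/5
  d6 = d1*2 - 8 + d2/5 = -44/15
  d7 = d1 - d3 = -14/5
  d8 = d1*5 + d2 = 43/3
  d9 = d8*2 = 86/3
  d10 = d9 + d4/4 = 121/4
  d11 = d8/5 + d1 = 76/15
  d12 = d7/5 + d4 = 433/75
Walk from origin (0, 0):
  seg 1: right by d6 = -44/15 → (-44/15, 0)
  seg 2: up by d4 = 19/3 → (-44/15, 19/3)
  seg 3: right by d1 = 11/5 → (-11/15, 19/3)
  seg 4: up by d2 = 10/3 → (-11/15, 29/3)
  seg 5: left by d12 = 433/75 → (-488/75, 29/3)
  seg 6: right by d2 = 10/3 → (-238/75, 29/3)
  seg 7: down by d4 = 19/3 → (-238/75, 10/3)
  seg 8: up by d2 = 10/3 → (-238/75, 20/3)
  seg 9: left by d1 = 11/5 → (-403/75, 20/3)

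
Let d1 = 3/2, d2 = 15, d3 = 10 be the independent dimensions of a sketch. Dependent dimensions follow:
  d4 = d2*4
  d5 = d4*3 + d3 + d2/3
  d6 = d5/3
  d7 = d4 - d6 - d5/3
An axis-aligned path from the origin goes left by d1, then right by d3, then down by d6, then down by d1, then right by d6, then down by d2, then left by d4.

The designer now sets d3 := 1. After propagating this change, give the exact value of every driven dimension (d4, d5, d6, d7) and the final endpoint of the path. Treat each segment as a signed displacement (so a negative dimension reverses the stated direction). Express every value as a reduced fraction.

d4 = 60
d5 = 186
d6 = 62
d7 = -64
endpoint = (3/2, -157/2)

Apply edit: d3 := 1
  d4 = d2*4 = 60
  d5 = d4*3 + d3 + d2/3 = 186
  d6 = d5/3 = 62
  d7 = d4 - d6 - d5/3 = -64
Walk from origin (0, 0):
  seg 1: left by d1 = 3/2 → (-3/2, 0)
  seg 2: right by d3 = 1 → (-1/2, 0)
  seg 3: down by d6 = 62 → (-1/2, -62)
  seg 4: down by d1 = 3/2 → (-1/2, -127/2)
  seg 5: right by d6 = 62 → (123/2, -127/2)
  seg 6: down by d2 = 15 → (123/2, -157/2)
  seg 7: left by d4 = 60 → (3/2, -157/2)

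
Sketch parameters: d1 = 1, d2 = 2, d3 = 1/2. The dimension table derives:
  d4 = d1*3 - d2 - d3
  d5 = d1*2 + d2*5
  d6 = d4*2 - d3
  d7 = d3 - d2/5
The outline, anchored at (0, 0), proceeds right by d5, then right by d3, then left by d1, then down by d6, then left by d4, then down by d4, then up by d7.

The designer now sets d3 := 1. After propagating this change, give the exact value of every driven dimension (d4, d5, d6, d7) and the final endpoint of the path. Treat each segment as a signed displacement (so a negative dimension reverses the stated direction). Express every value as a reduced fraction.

d4 = 0
d5 = 12
d6 = -1
d7 = 3/5
endpoint = (12, 8/5)

Apply edit: d3 := 1
  d4 = d1*3 - d2 - d3 = 0
  d5 = d1*2 + d2*5 = 12
  d6 = d4*2 - d3 = -1
  d7 = d3 - d2/5 = 3/5
Walk from origin (0, 0):
  seg 1: right by d5 = 12 → (12, 0)
  seg 2: right by d3 = 1 → (13, 0)
  seg 3: left by d1 = 1 → (12, 0)
  seg 4: down by d6 = -1 → (12, 1)
  seg 5: left by d4 = 0 → (12, 1)
  seg 6: down by d4 = 0 → (12, 1)
  seg 7: up by d7 = 3/5 → (12, 8/5)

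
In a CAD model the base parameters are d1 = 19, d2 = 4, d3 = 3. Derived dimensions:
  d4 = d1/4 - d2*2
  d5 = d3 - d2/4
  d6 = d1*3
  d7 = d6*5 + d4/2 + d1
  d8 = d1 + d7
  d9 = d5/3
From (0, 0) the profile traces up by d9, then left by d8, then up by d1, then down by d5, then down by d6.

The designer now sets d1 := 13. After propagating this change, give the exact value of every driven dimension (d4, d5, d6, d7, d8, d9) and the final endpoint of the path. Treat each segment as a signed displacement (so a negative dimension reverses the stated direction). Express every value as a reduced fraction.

Apply edit: d1 := 13
  d4 = d1/4 - d2*2 = -19/4
  d5 = d3 - d2/4 = 2
  d6 = d1*3 = 39
  d7 = d6*5 + d4/2 + d1 = 1645/8
  d8 = d1 + d7 = 1749/8
  d9 = d5/3 = 2/3
Walk from origin (0, 0):
  seg 1: up by d9 = 2/3 → (0, 2/3)
  seg 2: left by d8 = 1749/8 → (-1749/8, 2/3)
  seg 3: up by d1 = 13 → (-1749/8, 41/3)
  seg 4: down by d5 = 2 → (-1749/8, 35/3)
  seg 5: down by d6 = 39 → (-1749/8, -82/3)

d4 = -19/4
d5 = 2
d6 = 39
d7 = 1645/8
d8 = 1749/8
d9 = 2/3
endpoint = (-1749/8, -82/3)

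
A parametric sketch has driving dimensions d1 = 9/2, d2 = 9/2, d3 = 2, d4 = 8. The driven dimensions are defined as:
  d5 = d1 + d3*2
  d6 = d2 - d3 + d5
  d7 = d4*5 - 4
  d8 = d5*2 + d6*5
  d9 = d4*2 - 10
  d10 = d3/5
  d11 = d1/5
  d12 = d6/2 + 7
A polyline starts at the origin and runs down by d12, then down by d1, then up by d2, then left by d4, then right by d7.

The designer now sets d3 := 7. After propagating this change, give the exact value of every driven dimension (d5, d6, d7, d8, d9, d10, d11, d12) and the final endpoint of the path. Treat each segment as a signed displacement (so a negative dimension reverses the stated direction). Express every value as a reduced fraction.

Apply edit: d3 := 7
  d5 = d1 + d3*2 = 37/2
  d6 = d2 - d3 + d5 = 16
  d7 = d4*5 - 4 = 36
  d8 = d5*2 + d6*5 = 117
  d9 = d4*2 - 10 = 6
  d10 = d3/5 = 7/5
  d11 = d1/5 = 9/10
  d12 = d6/2 + 7 = 15
Walk from origin (0, 0):
  seg 1: down by d12 = 15 → (0, -15)
  seg 2: down by d1 = 9/2 → (0, -39/2)
  seg 3: up by d2 = 9/2 → (0, -15)
  seg 4: left by d4 = 8 → (-8, -15)
  seg 5: right by d7 = 36 → (28, -15)

d5 = 37/2
d6 = 16
d7 = 36
d8 = 117
d9 = 6
d10 = 7/5
d11 = 9/10
d12 = 15
endpoint = (28, -15)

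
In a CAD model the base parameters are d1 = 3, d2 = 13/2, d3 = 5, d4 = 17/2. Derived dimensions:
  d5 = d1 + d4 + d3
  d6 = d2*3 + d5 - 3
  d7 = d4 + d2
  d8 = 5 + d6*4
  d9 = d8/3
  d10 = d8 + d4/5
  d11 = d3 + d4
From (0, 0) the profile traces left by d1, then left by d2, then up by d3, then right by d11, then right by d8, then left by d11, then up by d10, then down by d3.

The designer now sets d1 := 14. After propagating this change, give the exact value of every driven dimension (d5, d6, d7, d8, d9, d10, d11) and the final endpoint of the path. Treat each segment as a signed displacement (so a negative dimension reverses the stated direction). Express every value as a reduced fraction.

d5 = 55/2
d6 = 44
d7 = 15
d8 = 181
d9 = 181/3
d10 = 1827/10
d11 = 27/2
endpoint = (321/2, 1827/10)

Apply edit: d1 := 14
  d5 = d1 + d4 + d3 = 55/2
  d6 = d2*3 + d5 - 3 = 44
  d7 = d4 + d2 = 15
  d8 = 5 + d6*4 = 181
  d9 = d8/3 = 181/3
  d10 = d8 + d4/5 = 1827/10
  d11 = d3 + d4 = 27/2
Walk from origin (0, 0):
  seg 1: left by d1 = 14 → (-14, 0)
  seg 2: left by d2 = 13/2 → (-41/2, 0)
  seg 3: up by d3 = 5 → (-41/2, 5)
  seg 4: right by d11 = 27/2 → (-7, 5)
  seg 5: right by d8 = 181 → (174, 5)
  seg 6: left by d11 = 27/2 → (321/2, 5)
  seg 7: up by d10 = 1827/10 → (321/2, 1877/10)
  seg 8: down by d3 = 5 → (321/2, 1827/10)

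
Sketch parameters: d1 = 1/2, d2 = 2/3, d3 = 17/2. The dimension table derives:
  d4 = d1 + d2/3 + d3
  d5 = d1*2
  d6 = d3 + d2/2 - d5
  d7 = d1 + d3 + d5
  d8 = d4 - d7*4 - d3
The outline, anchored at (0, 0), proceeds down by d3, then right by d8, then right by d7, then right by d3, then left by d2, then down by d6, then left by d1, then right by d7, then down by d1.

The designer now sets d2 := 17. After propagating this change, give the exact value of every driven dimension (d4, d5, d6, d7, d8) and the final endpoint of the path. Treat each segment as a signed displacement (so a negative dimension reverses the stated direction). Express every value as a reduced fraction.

Apply edit: d2 := 17
  d4 = d1 + d2/3 + d3 = 44/3
  d5 = d1*2 = 1
  d6 = d3 + d2/2 - d5 = 16
  d7 = d1 + d3 + d5 = 10
  d8 = d4 - d7*4 - d3 = -203/6
Walk from origin (0, 0):
  seg 1: down by d3 = 17/2 → (0, -17/2)
  seg 2: right by d8 = -203/6 → (-203/6, -17/2)
  seg 3: right by d7 = 10 → (-143/6, -17/2)
  seg 4: right by d3 = 17/2 → (-46/3, -17/2)
  seg 5: left by d2 = 17 → (-97/3, -17/2)
  seg 6: down by d6 = 16 → (-97/3, -49/2)
  seg 7: left by d1 = 1/2 → (-197/6, -49/2)
  seg 8: right by d7 = 10 → (-137/6, -49/2)
  seg 9: down by d1 = 1/2 → (-137/6, -25)

d4 = 44/3
d5 = 1
d6 = 16
d7 = 10
d8 = -203/6
endpoint = (-137/6, -25)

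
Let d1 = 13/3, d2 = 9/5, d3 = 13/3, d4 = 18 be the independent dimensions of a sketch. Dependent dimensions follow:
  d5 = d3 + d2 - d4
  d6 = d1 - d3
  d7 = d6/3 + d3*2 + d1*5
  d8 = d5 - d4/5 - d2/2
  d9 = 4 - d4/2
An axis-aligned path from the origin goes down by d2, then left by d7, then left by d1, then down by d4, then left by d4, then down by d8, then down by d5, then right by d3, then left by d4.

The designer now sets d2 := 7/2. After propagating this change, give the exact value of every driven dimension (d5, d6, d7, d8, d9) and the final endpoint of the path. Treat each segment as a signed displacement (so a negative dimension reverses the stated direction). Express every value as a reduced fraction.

d5 = -61/6
d6 = 0
d7 = 91/3
d8 = -931/60
d9 = -5
endpoint = (-199/3, 251/60)

Apply edit: d2 := 7/2
  d5 = d3 + d2 - d4 = -61/6
  d6 = d1 - d3 = 0
  d7 = d6/3 + d3*2 + d1*5 = 91/3
  d8 = d5 - d4/5 - d2/2 = -931/60
  d9 = 4 - d4/2 = -5
Walk from origin (0, 0):
  seg 1: down by d2 = 7/2 → (0, -7/2)
  seg 2: left by d7 = 91/3 → (-91/3, -7/2)
  seg 3: left by d1 = 13/3 → (-104/3, -7/2)
  seg 4: down by d4 = 18 → (-104/3, -43/2)
  seg 5: left by d4 = 18 → (-158/3, -43/2)
  seg 6: down by d8 = -931/60 → (-158/3, -359/60)
  seg 7: down by d5 = -61/6 → (-158/3, 251/60)
  seg 8: right by d3 = 13/3 → (-145/3, 251/60)
  seg 9: left by d4 = 18 → (-199/3, 251/60)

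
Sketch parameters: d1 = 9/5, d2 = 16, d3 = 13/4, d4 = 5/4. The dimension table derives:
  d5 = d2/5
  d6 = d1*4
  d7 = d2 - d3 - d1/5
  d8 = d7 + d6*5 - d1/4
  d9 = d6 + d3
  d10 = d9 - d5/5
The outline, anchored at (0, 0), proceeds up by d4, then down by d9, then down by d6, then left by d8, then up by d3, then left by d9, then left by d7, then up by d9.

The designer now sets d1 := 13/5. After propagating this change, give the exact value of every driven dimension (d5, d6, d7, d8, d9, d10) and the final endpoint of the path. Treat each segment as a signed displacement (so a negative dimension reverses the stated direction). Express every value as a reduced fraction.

Apply edit: d1 := 13/5
  d5 = d2/5 = 16/5
  d6 = d1*4 = 52/5
  d7 = d2 - d3 - d1/5 = 1223/100
  d8 = d7 + d6*5 - d1/4 = 3179/50
  d9 = d6 + d3 = 273/20
  d10 = d9 - d5/5 = 1301/100
Walk from origin (0, 0):
  seg 1: up by d4 = 5/4 → (0, 5/4)
  seg 2: down by d9 = 273/20 → (0, -62/5)
  seg 3: down by d6 = 52/5 → (0, -114/5)
  seg 4: left by d8 = 3179/50 → (-3179/50, -114/5)
  seg 5: up by d3 = 13/4 → (-3179/50, -391/20)
  seg 6: left by d9 = 273/20 → (-7723/100, -391/20)
  seg 7: left by d7 = 1223/100 → (-4473/50, -391/20)
  seg 8: up by d9 = 273/20 → (-4473/50, -59/10)

d5 = 16/5
d6 = 52/5
d7 = 1223/100
d8 = 3179/50
d9 = 273/20
d10 = 1301/100
endpoint = (-4473/50, -59/10)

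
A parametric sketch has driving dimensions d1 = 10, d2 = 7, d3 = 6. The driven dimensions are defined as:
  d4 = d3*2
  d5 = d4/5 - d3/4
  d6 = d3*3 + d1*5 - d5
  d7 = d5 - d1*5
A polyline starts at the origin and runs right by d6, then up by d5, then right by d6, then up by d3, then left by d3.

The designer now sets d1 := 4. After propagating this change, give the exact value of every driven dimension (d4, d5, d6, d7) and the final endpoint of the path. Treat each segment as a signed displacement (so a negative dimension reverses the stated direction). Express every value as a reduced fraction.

d4 = 12
d5 = 9/10
d6 = 371/10
d7 = -191/10
endpoint = (341/5, 69/10)

Apply edit: d1 := 4
  d4 = d3*2 = 12
  d5 = d4/5 - d3/4 = 9/10
  d6 = d3*3 + d1*5 - d5 = 371/10
  d7 = d5 - d1*5 = -191/10
Walk from origin (0, 0):
  seg 1: right by d6 = 371/10 → (371/10, 0)
  seg 2: up by d5 = 9/10 → (371/10, 9/10)
  seg 3: right by d6 = 371/10 → (371/5, 9/10)
  seg 4: up by d3 = 6 → (371/5, 69/10)
  seg 5: left by d3 = 6 → (341/5, 69/10)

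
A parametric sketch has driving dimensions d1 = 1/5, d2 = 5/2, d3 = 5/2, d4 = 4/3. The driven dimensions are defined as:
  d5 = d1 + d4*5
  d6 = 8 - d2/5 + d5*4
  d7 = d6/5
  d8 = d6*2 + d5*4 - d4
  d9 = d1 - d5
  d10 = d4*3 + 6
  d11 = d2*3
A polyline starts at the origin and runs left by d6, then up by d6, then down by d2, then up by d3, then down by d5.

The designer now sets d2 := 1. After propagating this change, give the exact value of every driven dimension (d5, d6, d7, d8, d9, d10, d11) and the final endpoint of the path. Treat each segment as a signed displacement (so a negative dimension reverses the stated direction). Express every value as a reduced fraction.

Apply edit: d2 := 1
  d5 = d1 + d4*5 = 103/15
  d6 = 8 - d2/5 + d5*4 = 529/15
  d7 = d6/5 = 529/75
  d8 = d6*2 + d5*4 - d4 = 290/3
  d9 = d1 - d5 = -20/3
  d10 = d4*3 + 6 = 10
  d11 = d2*3 = 3
Walk from origin (0, 0):
  seg 1: left by d6 = 529/15 → (-529/15, 0)
  seg 2: up by d6 = 529/15 → (-529/15, 529/15)
  seg 3: down by d2 = 1 → (-529/15, 514/15)
  seg 4: up by d3 = 5/2 → (-529/15, 1103/30)
  seg 5: down by d5 = 103/15 → (-529/15, 299/10)

d5 = 103/15
d6 = 529/15
d7 = 529/75
d8 = 290/3
d9 = -20/3
d10 = 10
d11 = 3
endpoint = (-529/15, 299/10)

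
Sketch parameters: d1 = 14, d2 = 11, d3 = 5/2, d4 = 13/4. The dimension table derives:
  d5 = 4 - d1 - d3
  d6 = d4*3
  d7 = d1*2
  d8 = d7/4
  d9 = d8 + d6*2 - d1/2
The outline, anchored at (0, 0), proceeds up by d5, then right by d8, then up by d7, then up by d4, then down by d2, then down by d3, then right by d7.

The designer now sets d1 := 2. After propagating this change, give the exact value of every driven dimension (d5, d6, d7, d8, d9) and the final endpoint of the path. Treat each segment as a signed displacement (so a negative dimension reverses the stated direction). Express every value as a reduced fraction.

d5 = -1/2
d6 = 39/4
d7 = 4
d8 = 1
d9 = 39/2
endpoint = (5, -27/4)

Apply edit: d1 := 2
  d5 = 4 - d1 - d3 = -1/2
  d6 = d4*3 = 39/4
  d7 = d1*2 = 4
  d8 = d7/4 = 1
  d9 = d8 + d6*2 - d1/2 = 39/2
Walk from origin (0, 0):
  seg 1: up by d5 = -1/2 → (0, -1/2)
  seg 2: right by d8 = 1 → (1, -1/2)
  seg 3: up by d7 = 4 → (1, 7/2)
  seg 4: up by d4 = 13/4 → (1, 27/4)
  seg 5: down by d2 = 11 → (1, -17/4)
  seg 6: down by d3 = 5/2 → (1, -27/4)
  seg 7: right by d7 = 4 → (5, -27/4)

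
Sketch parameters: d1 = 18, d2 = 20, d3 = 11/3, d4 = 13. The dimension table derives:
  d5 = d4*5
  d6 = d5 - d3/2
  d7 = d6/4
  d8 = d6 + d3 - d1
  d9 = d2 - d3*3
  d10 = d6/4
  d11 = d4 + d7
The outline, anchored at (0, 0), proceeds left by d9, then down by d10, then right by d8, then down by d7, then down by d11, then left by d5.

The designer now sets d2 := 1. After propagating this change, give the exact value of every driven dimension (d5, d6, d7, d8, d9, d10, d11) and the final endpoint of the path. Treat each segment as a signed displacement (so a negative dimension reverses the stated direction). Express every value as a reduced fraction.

d5 = 65
d6 = 379/6
d7 = 379/24
d8 = 293/6
d9 = -10
d10 = 379/24
d11 = 691/24
endpoint = (-37/6, -483/8)

Apply edit: d2 := 1
  d5 = d4*5 = 65
  d6 = d5 - d3/2 = 379/6
  d7 = d6/4 = 379/24
  d8 = d6 + d3 - d1 = 293/6
  d9 = d2 - d3*3 = -10
  d10 = d6/4 = 379/24
  d11 = d4 + d7 = 691/24
Walk from origin (0, 0):
  seg 1: left by d9 = -10 → (10, 0)
  seg 2: down by d10 = 379/24 → (10, -379/24)
  seg 3: right by d8 = 293/6 → (353/6, -379/24)
  seg 4: down by d7 = 379/24 → (353/6, -379/12)
  seg 5: down by d11 = 691/24 → (353/6, -483/8)
  seg 6: left by d5 = 65 → (-37/6, -483/8)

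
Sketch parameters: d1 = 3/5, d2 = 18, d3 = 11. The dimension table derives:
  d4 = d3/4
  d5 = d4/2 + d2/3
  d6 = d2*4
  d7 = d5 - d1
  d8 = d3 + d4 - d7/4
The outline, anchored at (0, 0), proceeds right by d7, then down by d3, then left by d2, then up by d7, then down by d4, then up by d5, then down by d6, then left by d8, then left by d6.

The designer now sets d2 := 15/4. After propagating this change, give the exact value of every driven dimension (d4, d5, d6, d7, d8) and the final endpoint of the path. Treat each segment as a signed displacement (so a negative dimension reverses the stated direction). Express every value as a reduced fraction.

Apply edit: d2 := 15/4
  d4 = d3/4 = 11/4
  d5 = d4/2 + d2/3 = 21/8
  d6 = d2*4 = 15
  d7 = d5 - d1 = 81/40
  d8 = d3 + d4 - d7/4 = 2119/160
Walk from origin (0, 0):
  seg 1: right by d7 = 81/40 → (81/40, 0)
  seg 2: down by d3 = 11 → (81/40, -11)
  seg 3: left by d2 = 15/4 → (-69/40, -11)
  seg 4: up by d7 = 81/40 → (-69/40, -359/40)
  seg 5: down by d4 = 11/4 → (-69/40, -469/40)
  seg 6: up by d5 = 21/8 → (-69/40, -91/10)
  seg 7: down by d6 = 15 → (-69/40, -241/10)
  seg 8: left by d8 = 2119/160 → (-479/32, -241/10)
  seg 9: left by d6 = 15 → (-959/32, -241/10)

d4 = 11/4
d5 = 21/8
d6 = 15
d7 = 81/40
d8 = 2119/160
endpoint = (-959/32, -241/10)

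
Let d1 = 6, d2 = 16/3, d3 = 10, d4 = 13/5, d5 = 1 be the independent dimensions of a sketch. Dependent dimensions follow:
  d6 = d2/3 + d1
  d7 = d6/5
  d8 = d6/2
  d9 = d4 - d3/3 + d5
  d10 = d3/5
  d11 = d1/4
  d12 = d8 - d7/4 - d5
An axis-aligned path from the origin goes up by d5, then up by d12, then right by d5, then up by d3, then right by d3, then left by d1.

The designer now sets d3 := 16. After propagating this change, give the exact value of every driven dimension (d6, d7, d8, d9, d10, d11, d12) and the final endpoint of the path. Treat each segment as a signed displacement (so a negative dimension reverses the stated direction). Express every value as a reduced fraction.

d6 = 70/9
d7 = 14/9
d8 = 35/9
d9 = -26/15
d10 = 16/5
d11 = 3/2
d12 = 5/2
endpoint = (11, 39/2)

Apply edit: d3 := 16
  d6 = d2/3 + d1 = 70/9
  d7 = d6/5 = 14/9
  d8 = d6/2 = 35/9
  d9 = d4 - d3/3 + d5 = -26/15
  d10 = d3/5 = 16/5
  d11 = d1/4 = 3/2
  d12 = d8 - d7/4 - d5 = 5/2
Walk from origin (0, 0):
  seg 1: up by d5 = 1 → (0, 1)
  seg 2: up by d12 = 5/2 → (0, 7/2)
  seg 3: right by d5 = 1 → (1, 7/2)
  seg 4: up by d3 = 16 → (1, 39/2)
  seg 5: right by d3 = 16 → (17, 39/2)
  seg 6: left by d1 = 6 → (11, 39/2)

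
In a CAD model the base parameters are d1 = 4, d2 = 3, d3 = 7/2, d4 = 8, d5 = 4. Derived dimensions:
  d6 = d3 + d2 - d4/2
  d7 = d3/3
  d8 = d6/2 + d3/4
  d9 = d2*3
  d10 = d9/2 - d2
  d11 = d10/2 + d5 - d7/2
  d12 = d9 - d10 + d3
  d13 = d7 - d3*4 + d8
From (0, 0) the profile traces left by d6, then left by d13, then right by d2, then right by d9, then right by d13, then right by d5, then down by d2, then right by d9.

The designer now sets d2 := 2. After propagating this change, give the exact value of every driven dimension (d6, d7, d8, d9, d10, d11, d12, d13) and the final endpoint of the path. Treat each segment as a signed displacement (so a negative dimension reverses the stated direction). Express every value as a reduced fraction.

Apply edit: d2 := 2
  d6 = d3 + d2 - d4/2 = 3/2
  d7 = d3/3 = 7/6
  d8 = d6/2 + d3/4 = 13/8
  d9 = d2*3 = 6
  d10 = d9/2 - d2 = 1
  d11 = d10/2 + d5 - d7/2 = 47/12
  d12 = d9 - d10 + d3 = 17/2
  d13 = d7 - d3*4 + d8 = -269/24
Walk from origin (0, 0):
  seg 1: left by d6 = 3/2 → (-3/2, 0)
  seg 2: left by d13 = -269/24 → (233/24, 0)
  seg 3: right by d2 = 2 → (281/24, 0)
  seg 4: right by d9 = 6 → (425/24, 0)
  seg 5: right by d13 = -269/24 → (13/2, 0)
  seg 6: right by d5 = 4 → (21/2, 0)
  seg 7: down by d2 = 2 → (21/2, -2)
  seg 8: right by d9 = 6 → (33/2, -2)

d6 = 3/2
d7 = 7/6
d8 = 13/8
d9 = 6
d10 = 1
d11 = 47/12
d12 = 17/2
d13 = -269/24
endpoint = (33/2, -2)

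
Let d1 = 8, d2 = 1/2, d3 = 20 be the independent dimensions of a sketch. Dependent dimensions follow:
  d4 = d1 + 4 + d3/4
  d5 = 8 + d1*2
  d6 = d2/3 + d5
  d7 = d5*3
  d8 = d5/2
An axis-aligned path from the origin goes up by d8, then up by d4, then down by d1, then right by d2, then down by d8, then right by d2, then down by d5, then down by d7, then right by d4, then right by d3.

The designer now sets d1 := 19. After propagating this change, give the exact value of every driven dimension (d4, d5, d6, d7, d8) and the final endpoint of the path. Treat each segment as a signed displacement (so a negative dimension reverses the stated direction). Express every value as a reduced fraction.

d4 = 28
d5 = 46
d6 = 277/6
d7 = 138
d8 = 23
endpoint = (49, -175)

Apply edit: d1 := 19
  d4 = d1 + 4 + d3/4 = 28
  d5 = 8 + d1*2 = 46
  d6 = d2/3 + d5 = 277/6
  d7 = d5*3 = 138
  d8 = d5/2 = 23
Walk from origin (0, 0):
  seg 1: up by d8 = 23 → (0, 23)
  seg 2: up by d4 = 28 → (0, 51)
  seg 3: down by d1 = 19 → (0, 32)
  seg 4: right by d2 = 1/2 → (1/2, 32)
  seg 5: down by d8 = 23 → (1/2, 9)
  seg 6: right by d2 = 1/2 → (1, 9)
  seg 7: down by d5 = 46 → (1, -37)
  seg 8: down by d7 = 138 → (1, -175)
  seg 9: right by d4 = 28 → (29, -175)
  seg 10: right by d3 = 20 → (49, -175)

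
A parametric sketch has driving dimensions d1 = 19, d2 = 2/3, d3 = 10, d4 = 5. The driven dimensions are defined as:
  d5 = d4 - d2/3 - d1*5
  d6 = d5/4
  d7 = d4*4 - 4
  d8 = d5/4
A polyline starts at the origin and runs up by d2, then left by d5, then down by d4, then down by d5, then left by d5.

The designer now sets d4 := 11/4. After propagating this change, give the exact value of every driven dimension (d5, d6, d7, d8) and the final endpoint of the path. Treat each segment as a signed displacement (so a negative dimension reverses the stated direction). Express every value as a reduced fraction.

d5 = -3329/36
d6 = -3329/144
d7 = 7
d8 = -3329/144
endpoint = (3329/18, 1627/18)

Apply edit: d4 := 11/4
  d5 = d4 - d2/3 - d1*5 = -3329/36
  d6 = d5/4 = -3329/144
  d7 = d4*4 - 4 = 7
  d8 = d5/4 = -3329/144
Walk from origin (0, 0):
  seg 1: up by d2 = 2/3 → (0, 2/3)
  seg 2: left by d5 = -3329/36 → (3329/36, 2/3)
  seg 3: down by d4 = 11/4 → (3329/36, -25/12)
  seg 4: down by d5 = -3329/36 → (3329/36, 1627/18)
  seg 5: left by d5 = -3329/36 → (3329/18, 1627/18)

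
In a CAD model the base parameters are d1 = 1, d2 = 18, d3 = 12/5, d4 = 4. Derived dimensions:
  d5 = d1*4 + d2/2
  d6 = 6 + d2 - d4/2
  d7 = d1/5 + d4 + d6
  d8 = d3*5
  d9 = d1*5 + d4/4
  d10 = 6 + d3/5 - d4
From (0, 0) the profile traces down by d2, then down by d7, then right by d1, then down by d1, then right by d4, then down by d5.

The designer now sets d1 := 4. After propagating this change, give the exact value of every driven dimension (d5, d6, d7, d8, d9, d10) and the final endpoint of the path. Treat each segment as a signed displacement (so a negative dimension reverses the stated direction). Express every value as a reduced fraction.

d5 = 25
d6 = 22
d7 = 134/5
d8 = 12
d9 = 21
d10 = 62/25
endpoint = (8, -369/5)

Apply edit: d1 := 4
  d5 = d1*4 + d2/2 = 25
  d6 = 6 + d2 - d4/2 = 22
  d7 = d1/5 + d4 + d6 = 134/5
  d8 = d3*5 = 12
  d9 = d1*5 + d4/4 = 21
  d10 = 6 + d3/5 - d4 = 62/25
Walk from origin (0, 0):
  seg 1: down by d2 = 18 → (0, -18)
  seg 2: down by d7 = 134/5 → (0, -224/5)
  seg 3: right by d1 = 4 → (4, -224/5)
  seg 4: down by d1 = 4 → (4, -244/5)
  seg 5: right by d4 = 4 → (8, -244/5)
  seg 6: down by d5 = 25 → (8, -369/5)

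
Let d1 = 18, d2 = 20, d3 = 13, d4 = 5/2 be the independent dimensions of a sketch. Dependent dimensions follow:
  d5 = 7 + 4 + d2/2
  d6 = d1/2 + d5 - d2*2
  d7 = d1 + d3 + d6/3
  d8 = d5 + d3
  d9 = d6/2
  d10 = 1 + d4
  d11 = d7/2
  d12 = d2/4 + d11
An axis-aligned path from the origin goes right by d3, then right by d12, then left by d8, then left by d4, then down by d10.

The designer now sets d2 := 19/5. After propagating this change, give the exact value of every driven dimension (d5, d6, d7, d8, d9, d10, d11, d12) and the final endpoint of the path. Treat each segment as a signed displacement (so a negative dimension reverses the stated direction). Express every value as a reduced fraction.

Apply edit: d2 := 19/5
  d5 = 7 + 4 + d2/2 = 129/10
  d6 = d1/2 + d5 - d2*2 = 143/10
  d7 = d1 + d3 + d6/3 = 1073/30
  d8 = d5 + d3 = 259/10
  d9 = d6/2 = 143/20
  d10 = 1 + d4 = 7/2
  d11 = d7/2 = 1073/60
  d12 = d2/4 + d11 = 113/6
Walk from origin (0, 0):
  seg 1: right by d3 = 13 → (13, 0)
  seg 2: right by d12 = 113/6 → (191/6, 0)
  seg 3: left by d8 = 259/10 → (89/15, 0)
  seg 4: left by d4 = 5/2 → (103/30, 0)
  seg 5: down by d10 = 7/2 → (103/30, -7/2)

d5 = 129/10
d6 = 143/10
d7 = 1073/30
d8 = 259/10
d9 = 143/20
d10 = 7/2
d11 = 1073/60
d12 = 113/6
endpoint = (103/30, -7/2)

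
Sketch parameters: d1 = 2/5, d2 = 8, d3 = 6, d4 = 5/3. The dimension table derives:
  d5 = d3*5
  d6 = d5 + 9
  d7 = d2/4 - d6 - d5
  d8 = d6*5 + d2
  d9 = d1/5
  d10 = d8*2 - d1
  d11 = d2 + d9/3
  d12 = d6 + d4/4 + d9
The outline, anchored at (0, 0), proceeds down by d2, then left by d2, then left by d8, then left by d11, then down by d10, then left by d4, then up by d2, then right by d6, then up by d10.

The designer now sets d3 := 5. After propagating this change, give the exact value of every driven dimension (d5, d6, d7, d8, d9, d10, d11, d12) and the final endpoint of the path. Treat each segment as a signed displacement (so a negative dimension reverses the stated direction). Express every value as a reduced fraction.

Apply edit: d3 := 5
  d5 = d3*5 = 25
  d6 = d5 + 9 = 34
  d7 = d2/4 - d6 - d5 = -57
  d8 = d6*5 + d2 = 178
  d9 = d1/5 = 2/25
  d10 = d8*2 - d1 = 1778/5
  d11 = d2 + d9/3 = 602/75
  d12 = d6 + d4/4 + d9 = 10349/300
Walk from origin (0, 0):
  seg 1: down by d2 = 8 → (0, -8)
  seg 2: left by d2 = 8 → (-8, -8)
  seg 3: left by d8 = 178 → (-186, -8)
  seg 4: left by d11 = 602/75 → (-14552/75, -8)
  seg 5: down by d10 = 1778/5 → (-14552/75, -1818/5)
  seg 6: left by d4 = 5/3 → (-14677/75, -1818/5)
  seg 7: up by d2 = 8 → (-14677/75, -1778/5)
  seg 8: right by d6 = 34 → (-12127/75, -1778/5)
  seg 9: up by d10 = 1778/5 → (-12127/75, 0)

d5 = 25
d6 = 34
d7 = -57
d8 = 178
d9 = 2/25
d10 = 1778/5
d11 = 602/75
d12 = 10349/300
endpoint = (-12127/75, 0)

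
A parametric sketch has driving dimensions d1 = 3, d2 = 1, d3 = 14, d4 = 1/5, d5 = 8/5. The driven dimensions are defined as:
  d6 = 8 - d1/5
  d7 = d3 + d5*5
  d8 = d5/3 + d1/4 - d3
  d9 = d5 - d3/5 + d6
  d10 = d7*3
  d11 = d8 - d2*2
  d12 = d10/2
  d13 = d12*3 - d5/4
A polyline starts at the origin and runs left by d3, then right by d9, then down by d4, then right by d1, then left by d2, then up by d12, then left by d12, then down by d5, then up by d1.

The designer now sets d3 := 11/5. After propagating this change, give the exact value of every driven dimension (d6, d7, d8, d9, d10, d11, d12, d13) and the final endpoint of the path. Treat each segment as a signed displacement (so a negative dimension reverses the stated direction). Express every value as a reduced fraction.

d6 = 37/5
d7 = 51/5
d8 = -11/12
d9 = 214/25
d10 = 153/5
d11 = -35/12
d12 = 153/10
d13 = 91/2
endpoint = (-347/50, 33/2)

Apply edit: d3 := 11/5
  d6 = 8 - d1/5 = 37/5
  d7 = d3 + d5*5 = 51/5
  d8 = d5/3 + d1/4 - d3 = -11/12
  d9 = d5 - d3/5 + d6 = 214/25
  d10 = d7*3 = 153/5
  d11 = d8 - d2*2 = -35/12
  d12 = d10/2 = 153/10
  d13 = d12*3 - d5/4 = 91/2
Walk from origin (0, 0):
  seg 1: left by d3 = 11/5 → (-11/5, 0)
  seg 2: right by d9 = 214/25 → (159/25, 0)
  seg 3: down by d4 = 1/5 → (159/25, -1/5)
  seg 4: right by d1 = 3 → (234/25, -1/5)
  seg 5: left by d2 = 1 → (209/25, -1/5)
  seg 6: up by d12 = 153/10 → (209/25, 151/10)
  seg 7: left by d12 = 153/10 → (-347/50, 151/10)
  seg 8: down by d5 = 8/5 → (-347/50, 27/2)
  seg 9: up by d1 = 3 → (-347/50, 33/2)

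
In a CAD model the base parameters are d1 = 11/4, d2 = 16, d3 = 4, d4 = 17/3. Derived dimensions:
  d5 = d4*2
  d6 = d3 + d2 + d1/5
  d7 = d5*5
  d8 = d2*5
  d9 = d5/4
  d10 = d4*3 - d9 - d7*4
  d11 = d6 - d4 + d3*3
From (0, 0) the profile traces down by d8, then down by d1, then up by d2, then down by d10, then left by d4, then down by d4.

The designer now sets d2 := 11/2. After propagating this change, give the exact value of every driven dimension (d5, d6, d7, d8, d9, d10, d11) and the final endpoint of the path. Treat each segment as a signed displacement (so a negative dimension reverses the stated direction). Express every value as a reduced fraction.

Apply edit: d2 := 11/2
  d5 = d4*2 = 34/3
  d6 = d3 + d2 + d1/5 = 201/20
  d7 = d5*5 = 170/3
  d8 = d2*5 = 55/2
  d9 = d5/4 = 17/6
  d10 = d4*3 - d9 - d7*4 = -425/2
  d11 = d6 - d4 + d3*3 = 983/60
Walk from origin (0, 0):
  seg 1: down by d8 = 55/2 → (0, -55/2)
  seg 2: down by d1 = 11/4 → (0, -121/4)
  seg 3: up by d2 = 11/2 → (0, -99/4)
  seg 4: down by d10 = -425/2 → (0, 751/4)
  seg 5: left by d4 = 17/3 → (-17/3, 751/4)
  seg 6: down by d4 = 17/3 → (-17/3, 2185/12)

d5 = 34/3
d6 = 201/20
d7 = 170/3
d8 = 55/2
d9 = 17/6
d10 = -425/2
d11 = 983/60
endpoint = (-17/3, 2185/12)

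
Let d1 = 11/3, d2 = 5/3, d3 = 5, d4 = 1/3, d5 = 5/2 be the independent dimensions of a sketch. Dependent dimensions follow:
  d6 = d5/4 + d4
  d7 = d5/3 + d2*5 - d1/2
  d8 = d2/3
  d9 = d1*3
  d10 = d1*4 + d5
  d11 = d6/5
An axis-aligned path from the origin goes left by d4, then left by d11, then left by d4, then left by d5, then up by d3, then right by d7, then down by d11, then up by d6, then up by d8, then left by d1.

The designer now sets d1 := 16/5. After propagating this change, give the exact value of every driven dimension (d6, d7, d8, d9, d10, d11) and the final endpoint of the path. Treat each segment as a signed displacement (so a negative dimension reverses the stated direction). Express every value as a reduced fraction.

Apply edit: d1 := 16/5
  d6 = d5/4 + d4 = 23/24
  d7 = d5/3 + d2*5 - d1/2 = 227/30
  d8 = d2/3 = 5/9
  d9 = d1*3 = 48/5
  d10 = d1*4 + d5 = 153/10
  d11 = d6/5 = 23/120
Walk from origin (0, 0):
  seg 1: left by d4 = 1/3 → (-1/3, 0)
  seg 2: left by d11 = 23/120 → (-21/40, 0)
  seg 3: left by d4 = 1/3 → (-103/120, 0)
  seg 4: left by d5 = 5/2 → (-403/120, 0)
  seg 5: up by d3 = 5 → (-403/120, 5)
  seg 6: right by d7 = 227/30 → (101/24, 5)
  seg 7: down by d11 = 23/120 → (101/24, 577/120)
  seg 8: up by d6 = 23/24 → (101/24, 173/30)
  seg 9: up by d8 = 5/9 → (101/24, 569/90)
  seg 10: left by d1 = 16/5 → (121/120, 569/90)

d6 = 23/24
d7 = 227/30
d8 = 5/9
d9 = 48/5
d10 = 153/10
d11 = 23/120
endpoint = (121/120, 569/90)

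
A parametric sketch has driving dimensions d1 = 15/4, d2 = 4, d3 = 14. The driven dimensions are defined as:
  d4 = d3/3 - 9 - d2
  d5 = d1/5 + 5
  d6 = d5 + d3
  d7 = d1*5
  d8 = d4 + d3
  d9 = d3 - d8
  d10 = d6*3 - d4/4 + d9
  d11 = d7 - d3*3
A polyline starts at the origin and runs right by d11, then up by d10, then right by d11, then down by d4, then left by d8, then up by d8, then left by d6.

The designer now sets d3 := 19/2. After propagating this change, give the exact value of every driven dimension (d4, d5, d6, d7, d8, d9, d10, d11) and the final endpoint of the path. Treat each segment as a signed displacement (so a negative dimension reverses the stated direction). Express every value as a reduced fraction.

d4 = -59/6
d5 = 23/4
d6 = 61/4
d7 = 75/4
d8 = -1/3
d9 = 59/6
d10 = 1393/24
d11 = -39/4
endpoint = (-413/12, 1621/24)

Apply edit: d3 := 19/2
  d4 = d3/3 - 9 - d2 = -59/6
  d5 = d1/5 + 5 = 23/4
  d6 = d5 + d3 = 61/4
  d7 = d1*5 = 75/4
  d8 = d4 + d3 = -1/3
  d9 = d3 - d8 = 59/6
  d10 = d6*3 - d4/4 + d9 = 1393/24
  d11 = d7 - d3*3 = -39/4
Walk from origin (0, 0):
  seg 1: right by d11 = -39/4 → (-39/4, 0)
  seg 2: up by d10 = 1393/24 → (-39/4, 1393/24)
  seg 3: right by d11 = -39/4 → (-39/2, 1393/24)
  seg 4: down by d4 = -59/6 → (-39/2, 543/8)
  seg 5: left by d8 = -1/3 → (-115/6, 543/8)
  seg 6: up by d8 = -1/3 → (-115/6, 1621/24)
  seg 7: left by d6 = 61/4 → (-413/12, 1621/24)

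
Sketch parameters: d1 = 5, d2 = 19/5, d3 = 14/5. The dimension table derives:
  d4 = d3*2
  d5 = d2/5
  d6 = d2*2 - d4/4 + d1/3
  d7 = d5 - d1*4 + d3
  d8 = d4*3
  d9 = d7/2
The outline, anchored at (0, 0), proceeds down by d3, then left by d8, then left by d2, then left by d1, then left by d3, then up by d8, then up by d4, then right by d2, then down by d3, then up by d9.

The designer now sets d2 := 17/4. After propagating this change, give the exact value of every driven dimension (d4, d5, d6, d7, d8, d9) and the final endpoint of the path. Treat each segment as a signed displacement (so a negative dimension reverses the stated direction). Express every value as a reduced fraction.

Apply edit: d2 := 17/4
  d4 = d3*2 = 28/5
  d5 = d2/5 = 17/20
  d6 = d2*2 - d4/4 + d1/3 = 263/30
  d7 = d5 - d1*4 + d3 = -327/20
  d8 = d4*3 = 84/5
  d9 = d7/2 = -327/40
Walk from origin (0, 0):
  seg 1: down by d3 = 14/5 → (0, -14/5)
  seg 2: left by d8 = 84/5 → (-84/5, -14/5)
  seg 3: left by d2 = 17/4 → (-421/20, -14/5)
  seg 4: left by d1 = 5 → (-521/20, -14/5)
  seg 5: left by d3 = 14/5 → (-577/20, -14/5)
  seg 6: up by d8 = 84/5 → (-577/20, 14)
  seg 7: up by d4 = 28/5 → (-577/20, 98/5)
  seg 8: right by d2 = 17/4 → (-123/5, 98/5)
  seg 9: down by d3 = 14/5 → (-123/5, 84/5)
  seg 10: up by d9 = -327/40 → (-123/5, 69/8)

d4 = 28/5
d5 = 17/20
d6 = 263/30
d7 = -327/20
d8 = 84/5
d9 = -327/40
endpoint = (-123/5, 69/8)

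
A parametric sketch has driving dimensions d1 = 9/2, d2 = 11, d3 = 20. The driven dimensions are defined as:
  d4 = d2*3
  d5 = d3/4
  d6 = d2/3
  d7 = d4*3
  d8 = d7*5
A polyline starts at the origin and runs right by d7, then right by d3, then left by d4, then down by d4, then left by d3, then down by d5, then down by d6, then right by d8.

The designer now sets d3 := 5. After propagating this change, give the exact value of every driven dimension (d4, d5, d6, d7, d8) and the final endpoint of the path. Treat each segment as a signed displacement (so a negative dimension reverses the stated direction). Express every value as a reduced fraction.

d4 = 33
d5 = 5/4
d6 = 11/3
d7 = 99
d8 = 495
endpoint = (561, -455/12)

Apply edit: d3 := 5
  d4 = d2*3 = 33
  d5 = d3/4 = 5/4
  d6 = d2/3 = 11/3
  d7 = d4*3 = 99
  d8 = d7*5 = 495
Walk from origin (0, 0):
  seg 1: right by d7 = 99 → (99, 0)
  seg 2: right by d3 = 5 → (104, 0)
  seg 3: left by d4 = 33 → (71, 0)
  seg 4: down by d4 = 33 → (71, -33)
  seg 5: left by d3 = 5 → (66, -33)
  seg 6: down by d5 = 5/4 → (66, -137/4)
  seg 7: down by d6 = 11/3 → (66, -455/12)
  seg 8: right by d8 = 495 → (561, -455/12)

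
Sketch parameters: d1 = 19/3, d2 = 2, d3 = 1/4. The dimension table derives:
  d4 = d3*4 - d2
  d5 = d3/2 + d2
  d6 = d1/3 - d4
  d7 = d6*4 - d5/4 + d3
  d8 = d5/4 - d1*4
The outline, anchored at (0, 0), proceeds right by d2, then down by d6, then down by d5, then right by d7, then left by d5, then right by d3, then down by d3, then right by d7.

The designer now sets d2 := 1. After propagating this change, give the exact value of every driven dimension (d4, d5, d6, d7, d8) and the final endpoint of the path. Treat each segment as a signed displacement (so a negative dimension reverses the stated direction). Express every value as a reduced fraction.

d4 = 0
d5 = 9/8
d6 = 19/9
d7 = 2423/288
d8 = -2405/96
endpoint = (2441/144, -251/72)

Apply edit: d2 := 1
  d4 = d3*4 - d2 = 0
  d5 = d3/2 + d2 = 9/8
  d6 = d1/3 - d4 = 19/9
  d7 = d6*4 - d5/4 + d3 = 2423/288
  d8 = d5/4 - d1*4 = -2405/96
Walk from origin (0, 0):
  seg 1: right by d2 = 1 → (1, 0)
  seg 2: down by d6 = 19/9 → (1, -19/9)
  seg 3: down by d5 = 9/8 → (1, -233/72)
  seg 4: right by d7 = 2423/288 → (2711/288, -233/72)
  seg 5: left by d5 = 9/8 → (2387/288, -233/72)
  seg 6: right by d3 = 1/4 → (2459/288, -233/72)
  seg 7: down by d3 = 1/4 → (2459/288, -251/72)
  seg 8: right by d7 = 2423/288 → (2441/144, -251/72)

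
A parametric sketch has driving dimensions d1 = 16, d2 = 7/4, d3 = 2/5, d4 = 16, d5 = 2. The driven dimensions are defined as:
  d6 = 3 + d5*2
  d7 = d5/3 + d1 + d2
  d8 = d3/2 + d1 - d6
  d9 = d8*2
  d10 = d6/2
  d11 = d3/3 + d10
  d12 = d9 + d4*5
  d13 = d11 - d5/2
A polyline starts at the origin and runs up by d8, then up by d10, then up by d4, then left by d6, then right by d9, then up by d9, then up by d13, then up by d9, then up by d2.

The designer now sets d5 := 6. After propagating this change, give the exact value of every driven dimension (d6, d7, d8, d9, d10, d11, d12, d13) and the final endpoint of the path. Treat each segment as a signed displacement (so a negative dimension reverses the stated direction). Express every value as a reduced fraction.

Apply edit: d5 := 6
  d6 = 3 + d5*2 = 15
  d7 = d5/3 + d1 + d2 = 79/4
  d8 = d3/2 + d1 - d6 = 6/5
  d9 = d8*2 = 12/5
  d10 = d6/2 = 15/2
  d11 = d3/3 + d10 = 229/30
  d12 = d9 + d4*5 = 412/5
  d13 = d11 - d5/2 = 139/30
Walk from origin (0, 0):
  seg 1: up by d8 = 6/5 → (0, 6/5)
  seg 2: up by d10 = 15/2 → (0, 87/10)
  seg 3: up by d4 = 16 → (0, 247/10)
  seg 4: left by d6 = 15 → (-15, 247/10)
  seg 5: right by d9 = 12/5 → (-63/5, 247/10)
  seg 6: up by d9 = 12/5 → (-63/5, 271/10)
  seg 7: up by d13 = 139/30 → (-63/5, 476/15)
  seg 8: up by d9 = 12/5 → (-63/5, 512/15)
  seg 9: up by d2 = 7/4 → (-63/5, 2153/60)

d6 = 15
d7 = 79/4
d8 = 6/5
d9 = 12/5
d10 = 15/2
d11 = 229/30
d12 = 412/5
d13 = 139/30
endpoint = (-63/5, 2153/60)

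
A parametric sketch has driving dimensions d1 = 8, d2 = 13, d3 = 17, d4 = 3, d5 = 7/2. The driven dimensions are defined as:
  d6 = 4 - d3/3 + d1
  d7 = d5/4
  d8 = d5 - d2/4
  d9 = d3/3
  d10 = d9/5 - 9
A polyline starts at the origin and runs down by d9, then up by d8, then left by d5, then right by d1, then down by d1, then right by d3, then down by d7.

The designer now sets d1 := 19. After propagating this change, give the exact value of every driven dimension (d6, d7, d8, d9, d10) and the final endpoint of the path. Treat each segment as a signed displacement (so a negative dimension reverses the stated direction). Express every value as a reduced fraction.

Apply edit: d1 := 19
  d6 = 4 - d3/3 + d1 = 52/3
  d7 = d5/4 = 7/8
  d8 = d5 - d2/4 = 1/4
  d9 = d3/3 = 17/3
  d10 = d9/5 - 9 = -118/15
Walk from origin (0, 0):
  seg 1: down by d9 = 17/3 → (0, -17/3)
  seg 2: up by d8 = 1/4 → (0, -65/12)
  seg 3: left by d5 = 7/2 → (-7/2, -65/12)
  seg 4: right by d1 = 19 → (31/2, -65/12)
  seg 5: down by d1 = 19 → (31/2, -293/12)
  seg 6: right by d3 = 17 → (65/2, -293/12)
  seg 7: down by d7 = 7/8 → (65/2, -607/24)

d6 = 52/3
d7 = 7/8
d8 = 1/4
d9 = 17/3
d10 = -118/15
endpoint = (65/2, -607/24)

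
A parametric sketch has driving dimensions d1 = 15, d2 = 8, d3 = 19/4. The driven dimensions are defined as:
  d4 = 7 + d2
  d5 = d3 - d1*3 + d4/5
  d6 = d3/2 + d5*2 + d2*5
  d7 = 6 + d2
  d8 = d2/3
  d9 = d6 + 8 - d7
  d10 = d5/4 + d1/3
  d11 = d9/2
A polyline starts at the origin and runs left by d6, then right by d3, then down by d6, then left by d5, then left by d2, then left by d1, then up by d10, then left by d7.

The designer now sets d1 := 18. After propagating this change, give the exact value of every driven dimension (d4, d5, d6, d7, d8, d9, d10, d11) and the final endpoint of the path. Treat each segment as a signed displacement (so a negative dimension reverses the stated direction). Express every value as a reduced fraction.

d4 = 15
d5 = -185/4
d6 = -401/8
d7 = 14
d8 = 8/3
d9 = -449/8
d10 = -89/16
d11 = -449/16
endpoint = (489/8, 713/16)

Apply edit: d1 := 18
  d4 = 7 + d2 = 15
  d5 = d3 - d1*3 + d4/5 = -185/4
  d6 = d3/2 + d5*2 + d2*5 = -401/8
  d7 = 6 + d2 = 14
  d8 = d2/3 = 8/3
  d9 = d6 + 8 - d7 = -449/8
  d10 = d5/4 + d1/3 = -89/16
  d11 = d9/2 = -449/16
Walk from origin (0, 0):
  seg 1: left by d6 = -401/8 → (401/8, 0)
  seg 2: right by d3 = 19/4 → (439/8, 0)
  seg 3: down by d6 = -401/8 → (439/8, 401/8)
  seg 4: left by d5 = -185/4 → (809/8, 401/8)
  seg 5: left by d2 = 8 → (745/8, 401/8)
  seg 6: left by d1 = 18 → (601/8, 401/8)
  seg 7: up by d10 = -89/16 → (601/8, 713/16)
  seg 8: left by d7 = 14 → (489/8, 713/16)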